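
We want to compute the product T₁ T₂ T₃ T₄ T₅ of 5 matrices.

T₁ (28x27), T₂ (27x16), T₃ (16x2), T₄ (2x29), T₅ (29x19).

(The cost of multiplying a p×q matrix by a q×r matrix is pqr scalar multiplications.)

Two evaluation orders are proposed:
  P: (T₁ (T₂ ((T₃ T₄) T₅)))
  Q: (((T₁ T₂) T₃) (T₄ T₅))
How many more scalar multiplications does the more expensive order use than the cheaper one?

17158

Order P = (T₁ (T₂ ((T₃ T₄) T₅))): (T₃ T₄): 16×2 by 2×29 → 16×29, cost 16·2·29 = 928; ((T₃ T₄) T₅): 16×29 by 29×19 → 16×19, cost 16·29·19 = 8816; cumulative 9744; (T₂ ((T₃ T₄) T₅)): 27×16 by 16×19 → 27×19, cost 27·16·19 = 8208; cumulative 17952; (T₁ (T₂ ((T₃ T₄) T₅))): 28×27 by 27×19 → 28×19, cost 28·27·19 = 14364; cumulative 32316. Total 32316.
Order Q = (((T₁ T₂) T₃) (T₄ T₅)): (T₁ T₂): 28×27 by 27×16 → 28×16, cost 28·27·16 = 12096; ((T₁ T₂) T₃): 28×16 by 16×2 → 28×2, cost 28·16·2 = 896; cumulative 12992; (T₄ T₅): 2×29 by 29×19 → 2×19, cost 2·29·19 = 1102; (((T₁ T₂) T₃) (T₄ T₅)): 28×2 by 2×19 → 28×19, cost 28·2·19 = 1064; cumulative 15158. Total 15158.
Difference: |32316 − 15158| = 17158.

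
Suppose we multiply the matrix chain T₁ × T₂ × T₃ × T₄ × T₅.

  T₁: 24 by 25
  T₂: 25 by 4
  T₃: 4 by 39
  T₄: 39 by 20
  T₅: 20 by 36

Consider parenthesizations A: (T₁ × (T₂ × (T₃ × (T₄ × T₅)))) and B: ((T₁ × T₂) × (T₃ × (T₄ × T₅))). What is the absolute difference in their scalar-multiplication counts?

19344

Order A = (T₁ × (T₂ × (T₃ × (T₄ × T₅)))): (T₄ × T₅): 39×20 by 20×36 → 39×36, cost 39·20·36 = 28080; (T₃ × (T₄ × T₅)): 4×39 by 39×36 → 4×36, cost 4·39·36 = 5616; cumulative 33696; (T₂ × (T₃ × (T₄ × T₅))): 25×4 by 4×36 → 25×36, cost 25·4·36 = 3600; cumulative 37296; (T₁ × (T₂ × (T₃ × (T₄ × T₅)))): 24×25 by 25×36 → 24×36, cost 24·25·36 = 21600; cumulative 58896. Total 58896.
Order B = ((T₁ × T₂) × (T₃ × (T₄ × T₅))): (T₁ × T₂): 24×25 by 25×4 → 24×4, cost 24·25·4 = 2400; (T₄ × T₅): 39×20 by 20×36 → 39×36, cost 39·20·36 = 28080; (T₃ × (T₄ × T₅)): 4×39 by 39×36 → 4×36, cost 4·39·36 = 5616; cumulative 33696; ((T₁ × T₂) × (T₃ × (T₄ × T₅))): 24×4 by 4×36 → 24×36, cost 24·4·36 = 3456; cumulative 39552. Total 39552.
Difference: |58896 − 39552| = 19344.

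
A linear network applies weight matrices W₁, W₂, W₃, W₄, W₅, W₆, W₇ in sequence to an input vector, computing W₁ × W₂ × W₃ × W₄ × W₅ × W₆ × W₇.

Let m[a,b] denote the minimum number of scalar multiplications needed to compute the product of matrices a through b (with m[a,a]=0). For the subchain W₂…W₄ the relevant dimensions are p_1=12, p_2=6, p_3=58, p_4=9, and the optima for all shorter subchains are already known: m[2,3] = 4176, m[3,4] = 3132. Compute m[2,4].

3780

m[2,4] = min over k∈[2,3] of m[2,k]+m[k+1,4]+p_{1}·p_k·p_{4}.
k=2: 0 + 3132 + 12·6·9 = 3780; k=3: 4176 + 0 + 12·58·9 = 10440.
Minimum: 3780 at k=2.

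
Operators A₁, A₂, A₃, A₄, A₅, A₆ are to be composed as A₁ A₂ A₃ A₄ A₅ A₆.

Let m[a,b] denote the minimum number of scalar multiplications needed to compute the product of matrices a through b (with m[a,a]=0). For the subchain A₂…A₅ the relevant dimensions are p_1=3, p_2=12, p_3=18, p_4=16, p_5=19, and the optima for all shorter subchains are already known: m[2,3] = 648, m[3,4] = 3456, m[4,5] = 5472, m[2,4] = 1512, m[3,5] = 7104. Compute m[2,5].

m[2,5] = min over k∈[2,4] of m[2,k]+m[k+1,5]+p_{1}·p_k·p_{5}.
k=2: 0 + 7104 + 3·12·19 = 7788; k=3: 648 + 5472 + 3·18·19 = 7146; k=4: 1512 + 0 + 3·16·19 = 2424.
Minimum: 2424 at k=4.

2424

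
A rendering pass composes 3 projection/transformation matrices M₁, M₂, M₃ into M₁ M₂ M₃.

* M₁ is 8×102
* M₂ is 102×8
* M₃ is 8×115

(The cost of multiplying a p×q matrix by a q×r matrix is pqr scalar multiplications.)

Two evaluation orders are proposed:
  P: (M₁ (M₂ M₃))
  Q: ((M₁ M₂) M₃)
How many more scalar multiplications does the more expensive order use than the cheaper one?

Order P = (M₁ (M₂ M₃)): (M₂ M₃): 102×8 by 8×115 → 102×115, cost 102·8·115 = 93840; (M₁ (M₂ M₃)): 8×102 by 102×115 → 8×115, cost 8·102·115 = 93840; cumulative 187680. Total 187680.
Order Q = ((M₁ M₂) M₃): (M₁ M₂): 8×102 by 102×8 → 8×8, cost 8·102·8 = 6528; ((M₁ M₂) M₃): 8×8 by 8×115 → 8×115, cost 8·8·115 = 7360; cumulative 13888. Total 13888.
Difference: |187680 − 13888| = 173792.

173792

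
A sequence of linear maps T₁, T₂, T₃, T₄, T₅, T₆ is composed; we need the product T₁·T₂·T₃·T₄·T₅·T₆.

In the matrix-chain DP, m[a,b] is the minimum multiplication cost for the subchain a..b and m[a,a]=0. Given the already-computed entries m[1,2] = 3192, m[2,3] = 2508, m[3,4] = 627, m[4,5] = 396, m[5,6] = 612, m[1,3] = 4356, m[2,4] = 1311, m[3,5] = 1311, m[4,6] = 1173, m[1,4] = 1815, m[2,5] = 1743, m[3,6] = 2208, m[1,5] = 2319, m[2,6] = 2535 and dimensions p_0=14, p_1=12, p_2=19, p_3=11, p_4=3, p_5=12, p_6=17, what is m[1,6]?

m[1,6] = min over k∈[1,5] of m[1,k]+m[k+1,6]+p_{0}·p_k·p_{6}.
k=1: 0 + 2535 + 14·12·17 = 5391; k=2: 3192 + 2208 + 14·19·17 = 9922; k=3: 4356 + 1173 + 14·11·17 = 8147; k=4: 1815 + 612 + 14·3·17 = 3141; k=5: 2319 + 0 + 14·12·17 = 5175.
Minimum: 3141 at k=4.

3141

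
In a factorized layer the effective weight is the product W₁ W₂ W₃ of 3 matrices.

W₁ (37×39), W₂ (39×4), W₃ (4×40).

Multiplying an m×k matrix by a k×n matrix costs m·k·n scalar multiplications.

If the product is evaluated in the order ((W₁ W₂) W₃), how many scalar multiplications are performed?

11692

(W₁ W₂): 37×39 by 39×4 → 37×4, cost 37·39·4 = 5772
((W₁ W₂) W₃): 37×4 by 4×40 → 37×40, cost 37·4·40 = 5920; cumulative 11692
Total: 11692 scalar multiplications.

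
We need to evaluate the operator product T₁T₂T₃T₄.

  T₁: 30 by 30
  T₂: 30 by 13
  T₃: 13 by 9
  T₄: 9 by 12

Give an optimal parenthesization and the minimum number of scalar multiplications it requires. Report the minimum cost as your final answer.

14850

Adjacent pairs: T₁T₂ = 30·30·13 = 11700; T₂T₃ = 30·13·9 = 3510; T₃T₄ = 13·9·12 = 1404.
Length 3: T₁..T₃: k=1: 0+3510+30·30·9=11610; k=2: 11700+0+30·13·9=15210 → min 11610 | T₂..T₄: k=2: 0+1404+30·13·12=6084; k=3: 3510+0+30·9·12=6750 → min 6084.
Length 4: T₁..T₄: k=1: 0+6084+30·30·12=16884; k=2: 11700+1404+30·13·12=17784; k=3: 11610+0+30·9·12=14850 → min 14850.
Optimal parenthesization: ((T₁(T₂T₃))T₄) with cost 14850.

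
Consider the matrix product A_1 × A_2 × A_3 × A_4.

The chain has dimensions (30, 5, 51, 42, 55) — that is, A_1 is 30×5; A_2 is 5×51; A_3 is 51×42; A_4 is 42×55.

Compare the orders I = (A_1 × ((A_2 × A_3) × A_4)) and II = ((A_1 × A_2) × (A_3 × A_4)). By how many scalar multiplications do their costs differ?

Order I = (A_1 × ((A_2 × A_3) × A_4)): (A_2 × A_3): 5×51 by 51×42 → 5×42, cost 5·51·42 = 10710; ((A_2 × A_3) × A_4): 5×42 by 42×55 → 5×55, cost 5·42·55 = 11550; cumulative 22260; (A_1 × ((A_2 × A_3) × A_4)): 30×5 by 5×55 → 30×55, cost 30·5·55 = 8250; cumulative 30510. Total 30510.
Order II = ((A_1 × A_2) × (A_3 × A_4)): (A_1 × A_2): 30×5 by 5×51 → 30×51, cost 30·5·51 = 7650; (A_3 × A_4): 51×42 by 42×55 → 51×55, cost 51·42·55 = 117810; ((A_1 × A_2) × (A_3 × A_4)): 30×51 by 51×55 → 30×55, cost 30·51·55 = 84150; cumulative 209610. Total 209610.
Difference: |30510 − 209610| = 179100.

179100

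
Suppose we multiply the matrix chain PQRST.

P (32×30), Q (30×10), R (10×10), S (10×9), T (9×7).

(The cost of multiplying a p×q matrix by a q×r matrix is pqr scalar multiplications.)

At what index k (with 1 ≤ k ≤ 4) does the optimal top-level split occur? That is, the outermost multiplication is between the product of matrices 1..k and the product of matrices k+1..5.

Adjacent pairs: PQ = 32·30·10 = 9600; QR = 30·10·10 = 3000; RS = 10·10·9 = 900; ST = 10·9·7 = 630.
Length 3: P..R: k=1: 0+3000+32·30·10=12600; k=2: 9600+0+32·10·10=12800 → min 12600 | Q..S: k=2: 0+900+30·10·9=3600; k=3: 3000+0+30·10·9=5700 → min 3600 | R..T: k=3: 0+630+10·10·7=1330; k=4: 900+0+10·9·7=1530 → min 1330.
Length 4: P..S: k=1: 0+3600+32·30·9=12240; k=2: 9600+900+32·10·9=13380; k=3: 12600+0+32·10·9=15480 → min 12240 | Q..T: k=2: 0+1330+30·10·7=3430; k=3: 3000+630+30·10·7=5730; k=4: 3600+0+30·9·7=5490 → min 3430.
Top-level splits: k=1: (P..P)·(Q..T) → 0+3430+32·30·7 = 10150; k=2: (P..Q)·(R..T) → 9600+1330+32·10·7 = 13170; k=3: (P..R)·(S..T) → 12600+630+32·10·7 = 15470; k=4: (P..S)·(T..T) → 12240+0+32·9·7 = 14256.
Best split is after P, i.e. k = 1.

1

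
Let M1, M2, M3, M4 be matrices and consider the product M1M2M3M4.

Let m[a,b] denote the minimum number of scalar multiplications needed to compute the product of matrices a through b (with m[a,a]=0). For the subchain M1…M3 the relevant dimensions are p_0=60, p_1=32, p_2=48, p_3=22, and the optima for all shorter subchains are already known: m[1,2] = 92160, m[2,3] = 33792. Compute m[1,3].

76032

m[1,3] = min over k∈[1,2] of m[1,k]+m[k+1,3]+p_{0}·p_k·p_{3}.
k=1: 0 + 33792 + 60·32·22 = 76032; k=2: 92160 + 0 + 60·48·22 = 155520.
Minimum: 76032 at k=1.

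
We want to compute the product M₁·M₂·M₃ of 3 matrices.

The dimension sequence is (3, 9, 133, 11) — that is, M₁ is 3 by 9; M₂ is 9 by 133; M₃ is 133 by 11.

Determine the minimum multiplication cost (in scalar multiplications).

Order (M₁·(M₂·M₃)): (M₂·M₃): 9×133 by 133×11 → 9×11, cost 9·133·11 = 13167; (M₁·(M₂·M₃)): 3×9 by 9×11 → 3×11, cost 3·9·11 = 297; cumulative 13464. Total 13464.
Order ((M₁·M₂)·M₃): (M₁·M₂): 3×9 by 9×133 → 3×133, cost 3·9·133 = 3591; ((M₁·M₂)·M₃): 3×133 by 133×11 → 3×11, cost 3·133·11 = 4389; cumulative 7980. Total 7980.
Minimum: 7980.

7980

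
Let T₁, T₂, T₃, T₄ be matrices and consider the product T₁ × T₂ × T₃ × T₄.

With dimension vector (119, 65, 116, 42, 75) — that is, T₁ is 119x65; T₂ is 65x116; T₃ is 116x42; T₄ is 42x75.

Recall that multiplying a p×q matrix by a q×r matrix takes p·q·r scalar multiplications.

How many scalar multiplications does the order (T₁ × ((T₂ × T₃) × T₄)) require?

(T₂ × T₃): 65×116 by 116×42 → 65×42, cost 65·116·42 = 316680
((T₂ × T₃) × T₄): 65×42 by 42×75 → 65×75, cost 65·42·75 = 204750; cumulative 521430
(T₁ × ((T₂ × T₃) × T₄)): 119×65 by 65×75 → 119×75, cost 119·65·75 = 580125; cumulative 1101555
Total: 1101555 scalar multiplications.

1101555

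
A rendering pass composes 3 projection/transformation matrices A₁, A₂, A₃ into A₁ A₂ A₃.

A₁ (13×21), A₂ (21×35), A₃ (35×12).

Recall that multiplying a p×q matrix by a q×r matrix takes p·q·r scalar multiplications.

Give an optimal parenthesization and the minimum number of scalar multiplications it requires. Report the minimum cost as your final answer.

12096

(A₁ (A₂ A₃)): cost 12096.
((A₁ A₂) A₃): cost 15015.
Optimal: (A₁ (A₂ A₃)) with cost 12096.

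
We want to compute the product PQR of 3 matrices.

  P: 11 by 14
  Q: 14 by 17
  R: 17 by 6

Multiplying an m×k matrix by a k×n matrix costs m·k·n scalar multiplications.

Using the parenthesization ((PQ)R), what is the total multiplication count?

(PQ): 11×14 by 14×17 → 11×17, cost 11·14·17 = 2618
((PQ)R): 11×17 by 17×6 → 11×6, cost 11·17·6 = 1122; cumulative 3740
Total: 3740 scalar multiplications.

3740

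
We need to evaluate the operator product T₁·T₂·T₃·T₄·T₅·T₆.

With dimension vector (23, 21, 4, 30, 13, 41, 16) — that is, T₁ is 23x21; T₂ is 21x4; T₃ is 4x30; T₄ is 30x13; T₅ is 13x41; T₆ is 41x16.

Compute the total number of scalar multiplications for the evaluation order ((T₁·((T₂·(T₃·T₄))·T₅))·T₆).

(T₃·T₄): 4×30 by 30×13 → 4×13, cost 4·30·13 = 1560
(T₂·(T₃·T₄)): 21×4 by 4×13 → 21×13, cost 21·4·13 = 1092; cumulative 2652
((T₂·(T₃·T₄))·T₅): 21×13 by 13×41 → 21×41, cost 21·13·41 = 11193; cumulative 13845
(T₁·((T₂·(T₃·T₄))·T₅)): 23×21 by 21×41 → 23×41, cost 23·21·41 = 19803; cumulative 33648
((T₁·((T₂·(T₃·T₄))·T₅))·T₆): 23×41 by 41×16 → 23×16, cost 23·41·16 = 15088; cumulative 48736
Total: 48736 scalar multiplications.

48736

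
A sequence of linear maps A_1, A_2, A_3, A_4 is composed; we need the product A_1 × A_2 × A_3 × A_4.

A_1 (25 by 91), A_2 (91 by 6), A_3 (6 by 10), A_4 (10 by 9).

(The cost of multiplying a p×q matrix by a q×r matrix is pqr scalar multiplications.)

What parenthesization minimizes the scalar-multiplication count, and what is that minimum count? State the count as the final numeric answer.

15540

Adjacent pairs: A_1A_2 = 25·91·6 = 13650; A_2A_3 = 91·6·10 = 5460; A_3A_4 = 6·10·9 = 540.
Length 3: A_1..A_3: k=1: 0+5460+25·91·10=28210; k=2: 13650+0+25·6·10=15150 → min 15150 | A_2..A_4: k=2: 0+540+91·6·9=5454; k=3: 5460+0+91·10·9=13650 → min 5454.
Length 4: A_1..A_4: k=1: 0+5454+25·91·9=25929; k=2: 13650+540+25·6·9=15540; k=3: 15150+0+25·10·9=17400 → min 15540.
Optimal parenthesization: ((A_1 × A_2) × (A_3 × A_4)) with cost 15540.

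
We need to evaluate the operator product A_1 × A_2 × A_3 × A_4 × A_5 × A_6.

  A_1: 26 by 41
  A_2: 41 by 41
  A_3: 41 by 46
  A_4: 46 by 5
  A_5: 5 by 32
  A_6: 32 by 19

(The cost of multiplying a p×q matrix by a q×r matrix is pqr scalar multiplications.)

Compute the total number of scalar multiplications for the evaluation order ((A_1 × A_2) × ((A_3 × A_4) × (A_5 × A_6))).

80325

(A_1 × A_2): 26×41 by 41×41 → 26×41, cost 26·41·41 = 43706
(A_3 × A_4): 41×46 by 46×5 → 41×5, cost 41·46·5 = 9430
(A_5 × A_6): 5×32 by 32×19 → 5×19, cost 5·32·19 = 3040
((A_3 × A_4) × (A_5 × A_6)): 41×5 by 5×19 → 41×19, cost 41·5·19 = 3895; cumulative 16365
((A_1 × A_2) × ((A_3 × A_4) × (A_5 × A_6))): 26×41 by 41×19 → 26×19, cost 26·41·19 = 20254; cumulative 80325
Total: 80325 scalar multiplications.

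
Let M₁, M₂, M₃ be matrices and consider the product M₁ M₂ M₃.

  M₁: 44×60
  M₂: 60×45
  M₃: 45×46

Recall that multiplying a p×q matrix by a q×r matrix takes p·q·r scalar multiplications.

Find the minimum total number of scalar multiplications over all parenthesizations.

Order (M₁ (M₂ M₃)): (M₂ M₃): 60×45 by 45×46 → 60×46, cost 60·45·46 = 124200; (M₁ (M₂ M₃)): 44×60 by 60×46 → 44×46, cost 44·60·46 = 121440; cumulative 245640. Total 245640.
Order ((M₁ M₂) M₃): (M₁ M₂): 44×60 by 60×45 → 44×45, cost 44·60·45 = 118800; ((M₁ M₂) M₃): 44×45 by 45×46 → 44×46, cost 44·45·46 = 91080; cumulative 209880. Total 209880.
Minimum: 209880.

209880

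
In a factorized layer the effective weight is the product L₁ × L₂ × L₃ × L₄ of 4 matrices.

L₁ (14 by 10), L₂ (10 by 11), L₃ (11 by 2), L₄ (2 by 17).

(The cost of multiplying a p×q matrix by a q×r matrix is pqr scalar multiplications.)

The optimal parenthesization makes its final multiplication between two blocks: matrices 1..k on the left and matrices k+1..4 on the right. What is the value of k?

3

Adjacent pairs: L₁L₂ = 14·10·11 = 1540; L₂L₃ = 10·11·2 = 220; L₃L₄ = 11·2·17 = 374.
Length 3: L₁..L₃: k=1: 0+220+14·10·2=500; k=2: 1540+0+14·11·2=1848 → min 500 | L₂..L₄: k=2: 0+374+10·11·17=2244; k=3: 220+0+10·2·17=560 → min 560.
Top-level splits: k=1: (L₁..L₁)·(L₂..L₄) → 0+560+14·10·17 = 2940; k=2: (L₁..L₂)·(L₃..L₄) → 1540+374+14·11·17 = 4532; k=3: (L₁..L₃)·(L₄..L₄) → 500+0+14·2·17 = 976.
Best split is after L₃, i.e. k = 3.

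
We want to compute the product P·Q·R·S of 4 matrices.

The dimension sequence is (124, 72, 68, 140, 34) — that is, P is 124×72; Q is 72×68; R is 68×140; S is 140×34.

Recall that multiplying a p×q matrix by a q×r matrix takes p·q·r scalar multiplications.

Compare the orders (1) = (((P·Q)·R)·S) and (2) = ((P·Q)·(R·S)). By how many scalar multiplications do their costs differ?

Order (1) = (((P·Q)·R)·S): (P·Q): 124×72 by 72×68 → 124×68, cost 124·72·68 = 607104; ((P·Q)·R): 124×68 by 68×140 → 124×140, cost 124·68·140 = 1180480; cumulative 1787584; (((P·Q)·R)·S): 124×140 by 140×34 → 124×34, cost 124·140·34 = 590240; cumulative 2377824. Total 2377824.
Order (2) = ((P·Q)·(R·S)): (P·Q): 124×72 by 72×68 → 124×68, cost 124·72·68 = 607104; (R·S): 68×140 by 140×34 → 68×34, cost 68·140·34 = 323680; ((P·Q)·(R·S)): 124×68 by 68×34 → 124×34, cost 124·68·34 = 286688; cumulative 1217472. Total 1217472.
Difference: |2377824 − 1217472| = 1160352.

1160352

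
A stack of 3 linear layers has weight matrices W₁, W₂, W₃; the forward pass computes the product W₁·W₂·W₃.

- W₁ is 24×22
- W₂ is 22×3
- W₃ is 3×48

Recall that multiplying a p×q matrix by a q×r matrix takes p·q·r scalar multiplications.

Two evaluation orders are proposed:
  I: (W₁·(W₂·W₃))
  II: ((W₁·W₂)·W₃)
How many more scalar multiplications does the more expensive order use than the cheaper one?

Order I = (W₁·(W₂·W₃)): (W₂·W₃): 22×3 by 3×48 → 22×48, cost 22·3·48 = 3168; (W₁·(W₂·W₃)): 24×22 by 22×48 → 24×48, cost 24·22·48 = 25344; cumulative 28512. Total 28512.
Order II = ((W₁·W₂)·W₃): (W₁·W₂): 24×22 by 22×3 → 24×3, cost 24·22·3 = 1584; ((W₁·W₂)·W₃): 24×3 by 3×48 → 24×48, cost 24·3·48 = 3456; cumulative 5040. Total 5040.
Difference: |28512 − 5040| = 23472.

23472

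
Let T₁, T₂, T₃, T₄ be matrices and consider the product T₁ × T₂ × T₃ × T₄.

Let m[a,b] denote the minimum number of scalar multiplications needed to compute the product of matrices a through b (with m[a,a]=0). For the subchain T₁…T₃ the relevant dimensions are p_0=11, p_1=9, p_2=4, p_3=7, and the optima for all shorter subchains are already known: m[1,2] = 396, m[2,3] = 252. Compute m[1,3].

m[1,3] = min over k∈[1,2] of m[1,k]+m[k+1,3]+p_{0}·p_k·p_{3}.
k=1: 0 + 252 + 11·9·7 = 945; k=2: 396 + 0 + 11·4·7 = 704.
Minimum: 704 at k=2.

704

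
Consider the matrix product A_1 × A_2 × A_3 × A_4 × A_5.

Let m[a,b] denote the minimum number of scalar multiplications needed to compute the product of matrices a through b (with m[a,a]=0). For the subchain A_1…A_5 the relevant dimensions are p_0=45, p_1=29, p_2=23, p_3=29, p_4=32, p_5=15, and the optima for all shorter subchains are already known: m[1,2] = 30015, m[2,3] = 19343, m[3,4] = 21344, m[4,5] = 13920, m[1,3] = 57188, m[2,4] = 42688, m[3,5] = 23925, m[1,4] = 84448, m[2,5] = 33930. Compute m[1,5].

53505

m[1,5] = min over k∈[1,4] of m[1,k]+m[k+1,5]+p_{0}·p_k·p_{5}.
k=1: 0 + 33930 + 45·29·15 = 53505; k=2: 30015 + 23925 + 45·23·15 = 69465; k=3: 57188 + 13920 + 45·29·15 = 90683; k=4: 84448 + 0 + 45·32·15 = 106048.
Minimum: 53505 at k=1.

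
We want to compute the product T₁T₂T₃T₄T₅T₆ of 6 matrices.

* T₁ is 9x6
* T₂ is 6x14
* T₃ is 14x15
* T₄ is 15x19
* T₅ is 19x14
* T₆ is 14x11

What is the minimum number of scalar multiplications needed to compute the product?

Adjacent pairs: T₁T₂ = 9·6·14 = 756; T₂T₃ = 6·14·15 = 1260; T₃T₄ = 14·15·19 = 3990; T₄T₅ = 15·19·14 = 3990; T₅T₆ = 19·14·11 = 2926.
Length 3: T₁..T₃: k=1: 0+1260+9·6·15=2070; k=2: 756+0+9·14·15=2646 → min 2070 | T₂..T₄: k=2: 0+3990+6·14·19=5586; k=3: 1260+0+6·15·19=2970 → min 2970 | T₃..T₅: k=3: 0+3990+14·15·14=6930; k=4: 3990+0+14·19·14=7714 → min 6930 | T₄..T₆: k=4: 0+2926+15·19·11=6061; k=5: 3990+0+15·14·11=6300 → min 6061.
Length 4: T₁..T₄: k=1: 0+2970+9·6·19=3996; k=2: 756+3990+9·14·19=7140; k=3: 2070+0+9·15·19=4635 → min 3996 | T₂..T₅: k=2: 0+6930+6·14·14=8106; k=3: 1260+3990+6·15·14=6510; k=4: 2970+0+6·19·14=4566 → min 4566 | T₃..T₆: k=3: 0+6061+14·15·11=8371; k=4: 3990+2926+14·19·11=9842; k=5: 6930+0+14·14·11=9086 → min 8371.
Length 5: T₁..T₅: k=1: 0+4566+9·6·14=5322; k=2: 756+6930+9·14·14=9450; k=3: 2070+3990+9·15·14=7950; k=4: 3996+0+9·19·14=6390 → min 5322 | T₂..T₆: k=2: 0+8371+6·14·11=9295; k=3: 1260+6061+6·15·11=8311; k=4: 2970+2926+6·19·11=7150; k=5: 4566+0+6·14·11=5490 → min 5490.
Length 6: T₁..T₆: k=1: 0+5490+9·6·11=6084; k=2: 756+8371+9·14·11=10513; k=3: 2070+6061+9·15·11=9616; k=4: 3996+2926+9·19·11=8803; k=5: 5322+0+9·14·11=6708 → min 6084.
Optimal order: (T₁((((T₂T₃)T₄)T₅)T₆)) with cost 6084.

6084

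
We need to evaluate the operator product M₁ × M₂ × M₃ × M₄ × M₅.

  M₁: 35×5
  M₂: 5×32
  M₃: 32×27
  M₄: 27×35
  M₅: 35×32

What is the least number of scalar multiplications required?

20245

Adjacent pairs: M₁M₂ = 35·5·32 = 5600; M₂M₃ = 5·32·27 = 4320; M₃M₄ = 32·27·35 = 30240; M₄M₅ = 27·35·32 = 30240.
Length 3: M₁..M₃: k=1: 0+4320+35·5·27=9045; k=2: 5600+0+35·32·27=35840 → min 9045 | M₂..M₄: k=2: 0+30240+5·32·35=35840; k=3: 4320+0+5·27·35=9045 → min 9045 | M₃..M₅: k=3: 0+30240+32·27·32=57888; k=4: 30240+0+32·35·32=66080 → min 57888.
Length 4: M₁..M₄: k=1: 0+9045+35·5·35=15170; k=2: 5600+30240+35·32·35=75040; k=3: 9045+0+35·27·35=42120 → min 15170 | M₂..M₅: k=2: 0+57888+5·32·32=63008; k=3: 4320+30240+5·27·32=38880; k=4: 9045+0+5·35·32=14645 → min 14645.
Length 5: M₁..M₅: k=1: 0+14645+35·5·32=20245; k=2: 5600+57888+35·32·32=99328; k=3: 9045+30240+35·27·32=69525; k=4: 15170+0+35·35·32=54370 → min 20245.
Optimal order: (M₁ × (((M₂ × M₃) × M₄) × M₅)) with cost 20245.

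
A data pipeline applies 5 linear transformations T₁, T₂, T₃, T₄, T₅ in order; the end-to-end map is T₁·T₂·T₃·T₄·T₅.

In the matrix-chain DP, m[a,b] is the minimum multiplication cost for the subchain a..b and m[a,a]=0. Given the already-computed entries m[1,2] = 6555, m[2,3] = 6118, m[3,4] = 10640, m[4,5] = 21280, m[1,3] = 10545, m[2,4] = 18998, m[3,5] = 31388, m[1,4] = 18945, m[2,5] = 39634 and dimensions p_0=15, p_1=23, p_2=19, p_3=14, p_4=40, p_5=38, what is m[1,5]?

39805

m[1,5] = min over k∈[1,4] of m[1,k]+m[k+1,5]+p_{0}·p_k·p_{5}.
k=1: 0 + 39634 + 15·23·38 = 52744; k=2: 6555 + 31388 + 15·19·38 = 48773; k=3: 10545 + 21280 + 15·14·38 = 39805; k=4: 18945 + 0 + 15·40·38 = 41745.
Minimum: 39805 at k=3.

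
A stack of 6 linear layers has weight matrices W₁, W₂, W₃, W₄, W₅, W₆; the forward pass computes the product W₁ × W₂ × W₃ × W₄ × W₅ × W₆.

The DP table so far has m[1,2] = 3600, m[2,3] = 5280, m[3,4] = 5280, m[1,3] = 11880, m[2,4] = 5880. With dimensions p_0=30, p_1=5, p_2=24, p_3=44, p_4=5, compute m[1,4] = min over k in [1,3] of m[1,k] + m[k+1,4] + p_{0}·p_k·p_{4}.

6630

m[1,4] = min over k∈[1,3] of m[1,k]+m[k+1,4]+p_{0}·p_k·p_{4}.
k=1: 0 + 5880 + 30·5·5 = 6630; k=2: 3600 + 5280 + 30·24·5 = 12480; k=3: 11880 + 0 + 30·44·5 = 18480.
Minimum: 6630 at k=1.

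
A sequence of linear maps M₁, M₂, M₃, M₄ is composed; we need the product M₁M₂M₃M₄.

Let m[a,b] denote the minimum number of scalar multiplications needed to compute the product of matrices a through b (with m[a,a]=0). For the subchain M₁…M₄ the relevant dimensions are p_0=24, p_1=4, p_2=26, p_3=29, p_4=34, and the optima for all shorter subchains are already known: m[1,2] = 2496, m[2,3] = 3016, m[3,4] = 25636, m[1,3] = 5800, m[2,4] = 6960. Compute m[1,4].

10224

m[1,4] = min over k∈[1,3] of m[1,k]+m[k+1,4]+p_{0}·p_k·p_{4}.
k=1: 0 + 6960 + 24·4·34 = 10224; k=2: 2496 + 25636 + 24·26·34 = 49348; k=3: 5800 + 0 + 24·29·34 = 29464.
Minimum: 10224 at k=1.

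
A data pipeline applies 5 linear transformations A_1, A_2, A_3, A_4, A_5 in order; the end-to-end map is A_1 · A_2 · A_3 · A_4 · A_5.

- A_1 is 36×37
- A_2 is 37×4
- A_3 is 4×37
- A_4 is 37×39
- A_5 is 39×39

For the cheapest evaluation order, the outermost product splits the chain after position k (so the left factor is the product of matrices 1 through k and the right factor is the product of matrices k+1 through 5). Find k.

2

Adjacent pairs: A_1A_2 = 36·37·4 = 5328; A_2A_3 = 37·4·37 = 5476; A_3A_4 = 4·37·39 = 5772; A_4A_5 = 37·39·39 = 56277.
Length 3: A_1..A_3: k=1: 0+5476+36·37·37=54760; k=2: 5328+0+36·4·37=10656 → min 10656 | A_2..A_4: k=2: 0+5772+37·4·39=11544; k=3: 5476+0+37·37·39=58867 → min 11544 | A_3..A_5: k=3: 0+56277+4·37·39=62049; k=4: 5772+0+4·39·39=11856 → min 11856.
Length 4: A_1..A_4: k=1: 0+11544+36·37·39=63492; k=2: 5328+5772+36·4·39=16716; k=3: 10656+0+36·37·39=62604 → min 16716 | A_2..A_5: k=2: 0+11856+37·4·39=17628; k=3: 5476+56277+37·37·39=115144; k=4: 11544+0+37·39·39=67821 → min 17628.
Top-level splits: k=1: (A_1..A_1)·(A_2..A_5) → 0+17628+36·37·39 = 69576; k=2: (A_1..A_2)·(A_3..A_5) → 5328+11856+36·4·39 = 22800; k=3: (A_1..A_3)·(A_4..A_5) → 10656+56277+36·37·39 = 118881; k=4: (A_1..A_4)·(A_5..A_5) → 16716+0+36·39·39 = 71472.
Best split is after A_2, i.e. k = 2.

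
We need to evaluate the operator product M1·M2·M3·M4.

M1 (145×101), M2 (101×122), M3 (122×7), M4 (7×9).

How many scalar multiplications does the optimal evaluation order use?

Adjacent pairs: M1M2 = 145·101·122 = 1786690; M2M3 = 101·122·7 = 86254; M3M4 = 122·7·9 = 7686.
Length 3: M1..M3: k=1: 0+86254+145·101·7=188769; k=2: 1786690+0+145·122·7=1910520 → min 188769 | M2..M4: k=2: 0+7686+101·122·9=118584; k=3: 86254+0+101·7·9=92617 → min 92617.
Length 4: M1..M4: k=1: 0+92617+145·101·9=224422; k=2: 1786690+7686+145·122·9=1953586; k=3: 188769+0+145·7·9=197904 → min 197904.
Optimal order: ((M1·(M2·M3))·M4) with cost 197904.

197904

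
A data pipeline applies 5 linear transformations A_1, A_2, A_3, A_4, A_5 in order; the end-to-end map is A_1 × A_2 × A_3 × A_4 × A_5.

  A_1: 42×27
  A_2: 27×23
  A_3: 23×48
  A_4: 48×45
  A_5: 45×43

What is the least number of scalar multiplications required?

161805

Adjacent pairs: A_1A_2 = 42·27·23 = 26082; A_2A_3 = 27·23·48 = 29808; A_3A_4 = 23·48·45 = 49680; A_4A_5 = 48·45·43 = 92880.
Length 3: A_1..A_3: k=1: 0+29808+42·27·48=84240; k=2: 26082+0+42·23·48=72450 → min 72450 | A_2..A_4: k=2: 0+49680+27·23·45=77625; k=3: 29808+0+27·48·45=88128 → min 77625 | A_3..A_5: k=3: 0+92880+23·48·43=140352; k=4: 49680+0+23·45·43=94185 → min 94185.
Length 4: A_1..A_4: k=1: 0+77625+42·27·45=128655; k=2: 26082+49680+42·23·45=119232; k=3: 72450+0+42·48·45=163170 → min 119232 | A_2..A_5: k=2: 0+94185+27·23·43=120888; k=3: 29808+92880+27·48·43=178416; k=4: 77625+0+27·45·43=129870 → min 120888.
Length 5: A_1..A_5: k=1: 0+120888+42·27·43=169650; k=2: 26082+94185+42·23·43=161805; k=3: 72450+92880+42·48·43=252018; k=4: 119232+0+42·45·43=200502 → min 161805.
Optimal order: ((A_1 × A_2) × ((A_3 × A_4) × A_5)) with cost 161805.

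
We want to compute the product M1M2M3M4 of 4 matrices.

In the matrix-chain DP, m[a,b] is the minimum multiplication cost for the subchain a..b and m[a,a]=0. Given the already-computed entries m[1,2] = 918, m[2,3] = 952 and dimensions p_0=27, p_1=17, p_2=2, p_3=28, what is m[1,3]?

m[1,3] = min over k∈[1,2] of m[1,k]+m[k+1,3]+p_{0}·p_k·p_{3}.
k=1: 0 + 952 + 27·17·28 = 13804; k=2: 918 + 0 + 27·2·28 = 2430.
Minimum: 2430 at k=2.

2430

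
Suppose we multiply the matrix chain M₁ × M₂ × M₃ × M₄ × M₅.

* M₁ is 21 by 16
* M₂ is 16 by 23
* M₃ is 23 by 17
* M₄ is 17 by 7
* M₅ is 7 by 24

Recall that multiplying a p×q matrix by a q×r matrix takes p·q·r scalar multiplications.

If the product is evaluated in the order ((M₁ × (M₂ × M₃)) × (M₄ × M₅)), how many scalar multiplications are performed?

(M₂ × M₃): 16×23 by 23×17 → 16×17, cost 16·23·17 = 6256
(M₁ × (M₂ × M₃)): 21×16 by 16×17 → 21×17, cost 21·16·17 = 5712; cumulative 11968
(M₄ × M₅): 17×7 by 7×24 → 17×24, cost 17·7·24 = 2856
((M₁ × (M₂ × M₃)) × (M₄ × M₅)): 21×17 by 17×24 → 21×24, cost 21·17·24 = 8568; cumulative 23392
Total: 23392 scalar multiplications.

23392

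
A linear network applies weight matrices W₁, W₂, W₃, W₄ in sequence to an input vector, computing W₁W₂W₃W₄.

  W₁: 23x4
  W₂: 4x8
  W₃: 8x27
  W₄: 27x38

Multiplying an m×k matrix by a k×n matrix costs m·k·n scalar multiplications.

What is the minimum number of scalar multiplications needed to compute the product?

8464

Adjacent pairs: W₁W₂ = 23·4·8 = 736; W₂W₃ = 4·8·27 = 864; W₃W₄ = 8·27·38 = 8208.
Length 3: W₁..W₃: k=1: 0+864+23·4·27=3348; k=2: 736+0+23·8·27=5704 → min 3348 | W₂..W₄: k=2: 0+8208+4·8·38=9424; k=3: 864+0+4·27·38=4968 → min 4968.
Length 4: W₁..W₄: k=1: 0+4968+23·4·38=8464; k=2: 736+8208+23·8·38=15936; k=3: 3348+0+23·27·38=26946 → min 8464.
Optimal order: (W₁((W₂W₃)W₄)) with cost 8464.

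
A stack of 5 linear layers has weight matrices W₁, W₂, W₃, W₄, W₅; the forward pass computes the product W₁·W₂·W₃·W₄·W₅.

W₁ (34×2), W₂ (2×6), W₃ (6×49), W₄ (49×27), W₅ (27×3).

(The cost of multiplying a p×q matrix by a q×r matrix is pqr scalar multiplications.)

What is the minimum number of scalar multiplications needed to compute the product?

3600

Adjacent pairs: W₁W₂ = 34·2·6 = 408; W₂W₃ = 2·6·49 = 588; W₃W₄ = 6·49·27 = 7938; W₄W₅ = 49·27·3 = 3969.
Length 3: W₁..W₃: k=1: 0+588+34·2·49=3920; k=2: 408+0+34·6·49=10404 → min 3920 | W₂..W₄: k=2: 0+7938+2·6·27=8262; k=3: 588+0+2·49·27=3234 → min 3234 | W₃..W₅: k=3: 0+3969+6·49·3=4851; k=4: 7938+0+6·27·3=8424 → min 4851.
Length 4: W₁..W₄: k=1: 0+3234+34·2·27=5070; k=2: 408+7938+34·6·27=13854; k=3: 3920+0+34·49·27=48902 → min 5070 | W₂..W₅: k=2: 0+4851+2·6·3=4887; k=3: 588+3969+2·49·3=4851; k=4: 3234+0+2·27·3=3396 → min 3396.
Length 5: W₁..W₅: k=1: 0+3396+34·2·3=3600; k=2: 408+4851+34·6·3=5871; k=3: 3920+3969+34·49·3=12887; k=4: 5070+0+34·27·3=7824 → min 3600.
Optimal order: (W₁·(((W₂·W₃)·W₄)·W₅)) with cost 3600.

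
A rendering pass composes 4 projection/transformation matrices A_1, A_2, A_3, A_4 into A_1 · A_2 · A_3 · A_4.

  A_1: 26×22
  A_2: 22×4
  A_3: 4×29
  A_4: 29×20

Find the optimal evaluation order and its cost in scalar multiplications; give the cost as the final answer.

6688

Adjacent pairs: A_1A_2 = 26·22·4 = 2288; A_2A_3 = 22·4·29 = 2552; A_3A_4 = 4·29·20 = 2320.
Length 3: A_1..A_3: k=1: 0+2552+26·22·29=19140; k=2: 2288+0+26·4·29=5304 → min 5304 | A_2..A_4: k=2: 0+2320+22·4·20=4080; k=3: 2552+0+22·29·20=15312 → min 4080.
Length 4: A_1..A_4: k=1: 0+4080+26·22·20=15520; k=2: 2288+2320+26·4·20=6688; k=3: 5304+0+26·29·20=20384 → min 6688.
Optimal parenthesization: ((A_1 · A_2) · (A_3 · A_4)) with cost 6688.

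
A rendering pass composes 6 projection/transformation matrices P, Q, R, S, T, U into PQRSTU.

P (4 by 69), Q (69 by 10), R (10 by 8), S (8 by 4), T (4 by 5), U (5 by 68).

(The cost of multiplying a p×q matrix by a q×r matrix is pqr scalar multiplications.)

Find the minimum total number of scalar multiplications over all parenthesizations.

4648

Adjacent pairs: PQ = 4·69·10 = 2760; QR = 69·10·8 = 5520; RS = 10·8·4 = 320; ST = 8·4·5 = 160; TU = 4·5·68 = 1360.
Length 3: P..R: k=1: 0+5520+4·69·8=7728; k=2: 2760+0+4·10·8=3080 → min 3080 | Q..S: k=2: 0+320+69·10·4=3080; k=3: 5520+0+69·8·4=7728 → min 3080 | R..T: k=3: 0+160+10·8·5=560; k=4: 320+0+10·4·5=520 → min 520 | S..U: k=4: 0+1360+8·4·68=3536; k=5: 160+0+8·5·68=2880 → min 2880.
Length 4: P..S: k=1: 0+3080+4·69·4=4184; k=2: 2760+320+4·10·4=3240; k=3: 3080+0+4·8·4=3208 → min 3208 | Q..T: k=2: 0+520+69·10·5=3970; k=3: 5520+160+69·8·5=8440; k=4: 3080+0+69·4·5=4460 → min 3970 | R..U: k=3: 0+2880+10·8·68=8320; k=4: 320+1360+10·4·68=4400; k=5: 520+0+10·5·68=3920 → min 3920.
Length 5: P..T: k=1: 0+3970+4·69·5=5350; k=2: 2760+520+4·10·5=3480; k=3: 3080+160+4·8·5=3400; k=4: 3208+0+4·4·5=3288 → min 3288 | Q..U: k=2: 0+3920+69·10·68=50840; k=3: 5520+2880+69·8·68=45936; k=4: 3080+1360+69·4·68=23208; k=5: 3970+0+69·5·68=27430 → min 23208.
Length 6: P..U: k=1: 0+23208+4·69·68=41976; k=2: 2760+3920+4·10·68=9400; k=3: 3080+2880+4·8·68=8136; k=4: 3208+1360+4·4·68=5656; k=5: 3288+0+4·5·68=4648 → min 4648.
Optimal order: (((((PQ)R)S)T)U) with cost 4648.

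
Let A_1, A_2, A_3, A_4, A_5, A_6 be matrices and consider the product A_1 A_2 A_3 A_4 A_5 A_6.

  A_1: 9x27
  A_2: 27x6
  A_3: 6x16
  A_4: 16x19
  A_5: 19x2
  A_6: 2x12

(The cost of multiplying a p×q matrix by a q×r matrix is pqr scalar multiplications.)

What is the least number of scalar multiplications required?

Adjacent pairs: A_1A_2 = 9·27·6 = 1458; A_2A_3 = 27·6·16 = 2592; A_3A_4 = 6·16·19 = 1824; A_4A_5 = 16·19·2 = 608; A_5A_6 = 19·2·12 = 456.
Length 3: A_1..A_3: k=1: 0+2592+9·27·16=6480; k=2: 1458+0+9·6·16=2322 → min 2322 | A_2..A_4: k=2: 0+1824+27·6·19=4902; k=3: 2592+0+27·16·19=10800 → min 4902 | A_3..A_5: k=3: 0+608+6·16·2=800; k=4: 1824+0+6·19·2=2052 → min 800 | A_4..A_6: k=4: 0+456+16·19·12=4104; k=5: 608+0+16·2·12=992 → min 992.
Length 4: A_1..A_4: k=1: 0+4902+9·27·19=9519; k=2: 1458+1824+9·6·19=4308; k=3: 2322+0+9·16·19=5058 → min 4308 | A_2..A_5: k=2: 0+800+27·6·2=1124; k=3: 2592+608+27·16·2=4064; k=4: 4902+0+27·19·2=5928 → min 1124 | A_3..A_6: k=3: 0+992+6·16·12=2144; k=4: 1824+456+6·19·12=3648; k=5: 800+0+6·2·12=944 → min 944.
Length 5: A_1..A_5: k=1: 0+1124+9·27·2=1610; k=2: 1458+800+9·6·2=2366; k=3: 2322+608+9·16·2=3218; k=4: 4308+0+9·19·2=4650 → min 1610 | A_2..A_6: k=2: 0+944+27·6·12=2888; k=3: 2592+992+27·16·12=8768; k=4: 4902+456+27·19·12=11514; k=5: 1124+0+27·2·12=1772 → min 1772.
Length 6: A_1..A_6: k=1: 0+1772+9·27·12=4688; k=2: 1458+944+9·6·12=3050; k=3: 2322+992+9·16·12=5042; k=4: 4308+456+9·19·12=6816; k=5: 1610+0+9·2·12=1826 → min 1826.
Optimal order: ((A_1 (A_2 (A_3 (A_4 A_5)))) A_6) with cost 1826.

1826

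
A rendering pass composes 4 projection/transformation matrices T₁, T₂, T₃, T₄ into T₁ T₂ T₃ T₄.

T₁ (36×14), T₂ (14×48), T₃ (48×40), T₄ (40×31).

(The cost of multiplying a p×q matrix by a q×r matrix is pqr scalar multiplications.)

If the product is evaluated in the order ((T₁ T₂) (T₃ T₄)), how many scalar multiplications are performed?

137280

(T₁ T₂): 36×14 by 14×48 → 36×48, cost 36·14·48 = 24192
(T₃ T₄): 48×40 by 40×31 → 48×31, cost 48·40·31 = 59520
((T₁ T₂) (T₃ T₄)): 36×48 by 48×31 → 36×31, cost 36·48·31 = 53568; cumulative 137280
Total: 137280 scalar multiplications.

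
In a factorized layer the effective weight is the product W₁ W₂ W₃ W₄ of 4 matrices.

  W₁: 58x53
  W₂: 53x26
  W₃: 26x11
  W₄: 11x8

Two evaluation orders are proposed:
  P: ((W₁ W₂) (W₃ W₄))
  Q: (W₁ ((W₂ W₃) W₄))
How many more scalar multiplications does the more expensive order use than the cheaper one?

Order P = ((W₁ W₂) (W₃ W₄)): (W₁ W₂): 58×53 by 53×26 → 58×26, cost 58·53·26 = 79924; (W₃ W₄): 26×11 by 11×8 → 26×8, cost 26·11·8 = 2288; ((W₁ W₂) (W₃ W₄)): 58×26 by 26×8 → 58×8, cost 58·26·8 = 12064; cumulative 94276. Total 94276.
Order Q = (W₁ ((W₂ W₃) W₄)): (W₂ W₃): 53×26 by 26×11 → 53×11, cost 53·26·11 = 15158; ((W₂ W₃) W₄): 53×11 by 11×8 → 53×8, cost 53·11·8 = 4664; cumulative 19822; (W₁ ((W₂ W₃) W₄)): 58×53 by 53×8 → 58×8, cost 58·53·8 = 24592; cumulative 44414. Total 44414.
Difference: |94276 − 44414| = 49862.

49862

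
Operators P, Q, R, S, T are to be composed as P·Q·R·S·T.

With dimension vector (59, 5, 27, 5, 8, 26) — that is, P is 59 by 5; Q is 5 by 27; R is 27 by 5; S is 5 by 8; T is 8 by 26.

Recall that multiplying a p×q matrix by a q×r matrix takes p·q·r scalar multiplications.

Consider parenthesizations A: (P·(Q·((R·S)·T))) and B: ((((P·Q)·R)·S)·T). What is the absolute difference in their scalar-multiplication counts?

12686

Order A = (P·(Q·((R·S)·T))): (R·S): 27×5 by 5×8 → 27×8, cost 27·5·8 = 1080; ((R·S)·T): 27×8 by 8×26 → 27×26, cost 27·8·26 = 5616; cumulative 6696; (Q·((R·S)·T)): 5×27 by 27×26 → 5×26, cost 5·27·26 = 3510; cumulative 10206; (P·(Q·((R·S)·T))): 59×5 by 5×26 → 59×26, cost 59·5·26 = 7670; cumulative 17876. Total 17876.
Order B = ((((P·Q)·R)·S)·T): (P·Q): 59×5 by 5×27 → 59×27, cost 59·5·27 = 7965; ((P·Q)·R): 59×27 by 27×5 → 59×5, cost 59·27·5 = 7965; cumulative 15930; (((P·Q)·R)·S): 59×5 by 5×8 → 59×8, cost 59·5·8 = 2360; cumulative 18290; ((((P·Q)·R)·S)·T): 59×8 by 8×26 → 59×26, cost 59·8·26 = 12272; cumulative 30562. Total 30562.
Difference: |17876 − 30562| = 12686.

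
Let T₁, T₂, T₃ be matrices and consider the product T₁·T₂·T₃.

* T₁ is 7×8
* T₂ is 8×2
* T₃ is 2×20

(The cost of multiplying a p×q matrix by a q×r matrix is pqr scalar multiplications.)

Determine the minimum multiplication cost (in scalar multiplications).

392

Order (T₁·(T₂·T₃)): (T₂·T₃): 8×2 by 2×20 → 8×20, cost 8·2·20 = 320; (T₁·(T₂·T₃)): 7×8 by 8×20 → 7×20, cost 7·8·20 = 1120; cumulative 1440. Total 1440.
Order ((T₁·T₂)·T₃): (T₁·T₂): 7×8 by 8×2 → 7×2, cost 7·8·2 = 112; ((T₁·T₂)·T₃): 7×2 by 2×20 → 7×20, cost 7·2·20 = 280; cumulative 392. Total 392.
Minimum: 392.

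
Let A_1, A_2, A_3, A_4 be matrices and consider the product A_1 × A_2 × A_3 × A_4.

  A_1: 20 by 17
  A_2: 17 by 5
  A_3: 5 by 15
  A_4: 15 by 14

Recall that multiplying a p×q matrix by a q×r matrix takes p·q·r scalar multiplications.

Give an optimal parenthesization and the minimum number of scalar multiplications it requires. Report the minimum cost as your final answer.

Adjacent pairs: A_1A_2 = 20·17·5 = 1700; A_2A_3 = 17·5·15 = 1275; A_3A_4 = 5·15·14 = 1050.
Length 3: A_1..A_3: k=1: 0+1275+20·17·15=6375; k=2: 1700+0+20·5·15=3200 → min 3200 | A_2..A_4: k=2: 0+1050+17·5·14=2240; k=3: 1275+0+17·15·14=4845 → min 2240.
Length 4: A_1..A_4: k=1: 0+2240+20·17·14=7000; k=2: 1700+1050+20·5·14=4150; k=3: 3200+0+20·15·14=7400 → min 4150.
Optimal parenthesization: ((A_1 × A_2) × (A_3 × A_4)) with cost 4150.

4150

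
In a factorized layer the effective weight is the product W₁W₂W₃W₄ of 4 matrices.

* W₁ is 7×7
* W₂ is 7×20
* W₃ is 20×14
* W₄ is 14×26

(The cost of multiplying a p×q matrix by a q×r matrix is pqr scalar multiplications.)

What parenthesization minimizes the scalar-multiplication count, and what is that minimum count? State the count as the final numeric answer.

5194

Adjacent pairs: W₁W₂ = 7·7·20 = 980; W₂W₃ = 7·20·14 = 1960; W₃W₄ = 20·14·26 = 7280.
Length 3: W₁..W₃: k=1: 0+1960+7·7·14=2646; k=2: 980+0+7·20·14=2940 → min 2646 | W₂..W₄: k=2: 0+7280+7·20·26=10920; k=3: 1960+0+7·14·26=4508 → min 4508.
Length 4: W₁..W₄: k=1: 0+4508+7·7·26=5782; k=2: 980+7280+7·20·26=11900; k=3: 2646+0+7·14·26=5194 → min 5194.
Optimal parenthesization: ((W₁(W₂W₃))W₄) with cost 5194.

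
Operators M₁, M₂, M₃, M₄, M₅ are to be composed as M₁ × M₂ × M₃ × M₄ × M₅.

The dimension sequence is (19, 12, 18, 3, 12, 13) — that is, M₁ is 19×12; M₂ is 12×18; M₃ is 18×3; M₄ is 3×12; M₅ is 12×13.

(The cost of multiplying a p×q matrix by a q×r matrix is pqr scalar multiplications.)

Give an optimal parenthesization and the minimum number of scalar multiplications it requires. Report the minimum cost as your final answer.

2541

Adjacent pairs: M₁M₂ = 19·12·18 = 4104; M₂M₃ = 12·18·3 = 648; M₃M₄ = 18·3·12 = 648; M₄M₅ = 3·12·13 = 468.
Length 3: M₁..M₃: k=1: 0+648+19·12·3=1332; k=2: 4104+0+19·18·3=5130 → min 1332 | M₂..M₄: k=2: 0+648+12·18·12=3240; k=3: 648+0+12·3·12=1080 → min 1080 | M₃..M₅: k=3: 0+468+18·3·13=1170; k=4: 648+0+18·12·13=3456 → min 1170.
Length 4: M₁..M₄: k=1: 0+1080+19·12·12=3816; k=2: 4104+648+19·18·12=8856; k=3: 1332+0+19·3·12=2016 → min 2016 | M₂..M₅: k=2: 0+1170+12·18·13=3978; k=3: 648+468+12·3·13=1584; k=4: 1080+0+12·12·13=2952 → min 1584.
Length 5: M₁..M₅: k=1: 0+1584+19·12·13=4548; k=2: 4104+1170+19·18·13=9720; k=3: 1332+468+19·3·13=2541; k=4: 2016+0+19·12·13=4980 → min 2541.
Optimal parenthesization: ((M₁ × (M₂ × M₃)) × (M₄ × M₅)) with cost 2541.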